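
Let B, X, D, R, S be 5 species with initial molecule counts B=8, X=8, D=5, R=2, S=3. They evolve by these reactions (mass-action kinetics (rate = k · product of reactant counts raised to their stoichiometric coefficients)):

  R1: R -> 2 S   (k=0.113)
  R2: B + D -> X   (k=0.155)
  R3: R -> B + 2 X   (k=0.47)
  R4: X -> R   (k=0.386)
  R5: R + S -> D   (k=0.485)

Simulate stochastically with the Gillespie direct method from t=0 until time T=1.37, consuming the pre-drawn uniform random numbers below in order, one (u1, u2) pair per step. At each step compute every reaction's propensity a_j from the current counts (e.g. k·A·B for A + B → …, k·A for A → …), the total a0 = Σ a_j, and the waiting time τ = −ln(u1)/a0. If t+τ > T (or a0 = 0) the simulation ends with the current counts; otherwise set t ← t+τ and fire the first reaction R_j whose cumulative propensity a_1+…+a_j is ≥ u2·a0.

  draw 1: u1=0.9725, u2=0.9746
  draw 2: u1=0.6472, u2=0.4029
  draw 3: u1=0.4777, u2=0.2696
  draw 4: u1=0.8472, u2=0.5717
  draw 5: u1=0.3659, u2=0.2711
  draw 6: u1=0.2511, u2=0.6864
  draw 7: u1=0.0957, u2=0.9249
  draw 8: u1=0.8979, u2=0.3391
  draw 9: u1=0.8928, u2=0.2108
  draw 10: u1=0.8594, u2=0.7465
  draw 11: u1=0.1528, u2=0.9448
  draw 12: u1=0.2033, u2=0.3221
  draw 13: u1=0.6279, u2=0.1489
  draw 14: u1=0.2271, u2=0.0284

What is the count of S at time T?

t=0.000: B=8 X=8 D=5 R=2 S=3
Draw 1: a1=0.226, a2=6.200, a3=0.940, a4=3.088, a5=2.910, a0=13.364; τ=−ln(0.9725)/13.364=0.002 → t=0.002; u2·a0=0.9746·13.364=13.025; a1+…+a4=10.454 < 13.025 ≤ a1+…+a5=13.364 → R5 fires; B=8 X=8 D=6 R=1 S=2
Draw 2: a1=0.113, a2=7.440, a3=0.470, a4=3.088, a5=0.970, a0=12.081; τ=−ln(0.6472)/12.081=0.036 → t=0.038; u2·a0=0.4029·12.081=4.867; a1=0.113 < 4.867 ≤ a1+a2=7.553 → R2 fires; B=7 X=9 D=5 R=1 S=2
Draw 3: a1=0.113, a2=5.425, a3=0.470, a4=3.474, a5=0.970, a0=10.452; τ=−ln(0.4777)/10.452=0.071 → t=0.109; u2·a0=0.2696·10.452=2.818; a1=0.113 < 2.818 ≤ a1+a2=5.538 → R2 fires; B=6 X=10 D=4 R=1 S=2
Draw 4: a1=0.113, a2=3.720, a3=0.470, a4=3.860, a5=0.970, a0=9.133; τ=−ln(0.8472)/9.133=0.018 → t=0.127; u2·a0=0.5717·9.133=5.221; a1+…+a3=4.303 < 5.221 ≤ a1+…+a4=8.163 → R4 fires; B=6 X=9 D=4 R=2 S=2
Draw 5: a1=0.226, a2=3.720, a3=0.940, a4=3.474, a5=1.940, a0=10.300; τ=−ln(0.3659)/10.300=0.098 → t=0.225; u2·a0=0.2711·10.300=2.792; a1=0.226 < 2.792 ≤ a1+a2=3.946 → R2 fires; B=5 X=10 D=3 R=2 S=2
Draw 6: a1=0.226, a2=2.325, a3=0.940, a4=3.860, a5=1.940, a0=9.291; τ=−ln(0.2511)/9.291=0.149 → t=0.373; u2·a0=0.6864·9.291=6.377; a1+…+a3=3.491 < 6.377 ≤ a1+…+a4=7.351 → R4 fires; B=5 X=9 D=3 R=3 S=2
Draw 7: a1=0.339, a2=2.325, a3=1.410, a4=3.474, a5=2.910, a0=10.458; τ=−ln(0.0957)/10.458=0.224 → t=0.598; u2·a0=0.9249·10.458=9.673; a1+…+a4=7.548 < 9.673 ≤ a1+…+a5=10.458 → R5 fires; B=5 X=9 D=4 R=2 S=1
Draw 8: a1=0.226, a2=3.100, a3=0.940, a4=3.474, a5=0.970, a0=8.710; τ=−ln(0.8979)/8.710=0.012 → t=0.610; u2·a0=0.3391·8.710=2.954; a1=0.226 < 2.954 ≤ a1+a2=3.326 → R2 fires; B=4 X=10 D=3 R=2 S=1
Draw 9: a1=0.226, a2=1.860, a3=0.940, a4=3.860, a5=0.970, a0=7.856; τ=−ln(0.8928)/7.856=0.014 → t=0.624; u2·a0=0.2108·7.856=1.656; a1=0.226 < 1.656 ≤ a1+a2=2.086 → R2 fires; B=3 X=11 D=2 R=2 S=1
Draw 10: a1=0.226, a2=0.930, a3=0.940, a4=4.246, a5=0.970, a0=7.312; τ=−ln(0.8594)/7.312=0.021 → t=0.645; u2·a0=0.7465·7.312=5.458; a1+…+a3=2.096 < 5.458 ≤ a1+…+a4=6.342 → R4 fires; B=3 X=10 D=2 R=3 S=1
Draw 11: a1=0.339, a2=0.930, a3=1.410, a4=3.860, a5=1.455, a0=7.994; τ=−ln(0.1528)/7.994=0.235 → t=0.880; u2·a0=0.9448·7.994=7.553; a1+…+a4=6.539 < 7.553 ≤ a1+…+a5=7.994 → R5 fires; B=3 X=10 D=3 R=2 S=0
Draw 12: a1=0.226, a2=1.395, a3=0.940, a4=3.860, a5=0.000, a0=6.421; τ=−ln(0.2033)/6.421=0.248 → t=1.128; u2·a0=0.3221·6.421=2.068; a1+a2=1.621 < 2.068 ≤ a1+…+a3=2.561 → R3 fires; B=4 X=12 D=3 R=1 S=0
Draw 13: a1=0.113, a2=1.860, a3=0.470, a4=4.632, a5=0.000, a0=7.075; τ=−ln(0.6279)/7.075=0.066 → t=1.194; u2·a0=0.1489·7.075=1.053; a1=0.113 < 1.053 ≤ a1+a2=1.973 → R2 fires; B=3 X=13 D=2 R=1 S=0
Draw 14: a1=0.113, a2=0.930, a3=0.470, a4=5.018, a5=0.000, a0=6.531; τ=−ln(0.2271)/6.531=0.227 → t=1.421 > T=1.37: stop.
Read off S at T=1.37: 0

S at T = 0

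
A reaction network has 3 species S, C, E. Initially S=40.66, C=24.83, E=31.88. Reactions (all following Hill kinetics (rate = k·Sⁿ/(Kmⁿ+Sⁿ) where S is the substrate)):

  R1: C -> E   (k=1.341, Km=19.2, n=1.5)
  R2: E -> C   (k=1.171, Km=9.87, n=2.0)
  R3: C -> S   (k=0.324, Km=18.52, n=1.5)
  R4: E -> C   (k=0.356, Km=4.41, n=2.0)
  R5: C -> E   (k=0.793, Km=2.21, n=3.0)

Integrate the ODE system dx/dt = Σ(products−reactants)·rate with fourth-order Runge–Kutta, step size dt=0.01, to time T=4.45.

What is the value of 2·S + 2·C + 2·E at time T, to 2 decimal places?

Check how each reaction changes W = 2·S + 2·C + 2·E (weight of products minus weight of reactants):
R1: C -> E: (2·1) − (2·1) = 2 − 2 = 0
R2: E -> C: (2·1) − (2·1) = 2 − 2 = 0
R3: C -> S: (2·1) − (2·1) = 2 − 2 = 0
R4: E -> C: (2·1) − (2·1) = 2 − 2 = 0
R5: C -> E: (2·1) − (2·1) = 2 − 2 = 0
Every reaction leaves W unchanged, so W is conserved and no simulation is needed: W(T) = W(0) = 2·40.66 + 2·24.83 + 2·31.88 = 194.74

Value at T = 194.74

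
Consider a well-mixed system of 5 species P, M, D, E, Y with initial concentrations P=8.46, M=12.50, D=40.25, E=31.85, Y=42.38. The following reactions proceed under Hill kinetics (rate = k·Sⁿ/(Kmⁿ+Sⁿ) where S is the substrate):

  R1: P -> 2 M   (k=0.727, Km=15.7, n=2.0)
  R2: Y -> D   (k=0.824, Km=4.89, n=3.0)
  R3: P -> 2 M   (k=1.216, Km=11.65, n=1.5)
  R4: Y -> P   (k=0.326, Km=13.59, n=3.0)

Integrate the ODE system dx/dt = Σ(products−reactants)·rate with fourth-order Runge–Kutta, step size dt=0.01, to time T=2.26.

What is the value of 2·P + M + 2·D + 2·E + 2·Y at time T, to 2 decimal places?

Value at T = 258.38

Check how each reaction changes W = 2·P + M + 2·D + 2·E + 2·Y (weight of products minus weight of reactants):
R1: P -> 2 M: (1·2) − (2·1) = 2 − 2 = 0
R2: Y -> D: (2·1) − (2·1) = 2 − 2 = 0
R3: P -> 2 M: (1·2) − (2·1) = 2 − 2 = 0
R4: Y -> P: (2·1) − (2·1) = 2 − 2 = 0
Every reaction leaves W unchanged, so W is conserved and no simulation is needed: W(T) = W(0) = 2·8.46 + 12.50 + 2·40.25 + 2·31.85 + 2·42.38 = 258.38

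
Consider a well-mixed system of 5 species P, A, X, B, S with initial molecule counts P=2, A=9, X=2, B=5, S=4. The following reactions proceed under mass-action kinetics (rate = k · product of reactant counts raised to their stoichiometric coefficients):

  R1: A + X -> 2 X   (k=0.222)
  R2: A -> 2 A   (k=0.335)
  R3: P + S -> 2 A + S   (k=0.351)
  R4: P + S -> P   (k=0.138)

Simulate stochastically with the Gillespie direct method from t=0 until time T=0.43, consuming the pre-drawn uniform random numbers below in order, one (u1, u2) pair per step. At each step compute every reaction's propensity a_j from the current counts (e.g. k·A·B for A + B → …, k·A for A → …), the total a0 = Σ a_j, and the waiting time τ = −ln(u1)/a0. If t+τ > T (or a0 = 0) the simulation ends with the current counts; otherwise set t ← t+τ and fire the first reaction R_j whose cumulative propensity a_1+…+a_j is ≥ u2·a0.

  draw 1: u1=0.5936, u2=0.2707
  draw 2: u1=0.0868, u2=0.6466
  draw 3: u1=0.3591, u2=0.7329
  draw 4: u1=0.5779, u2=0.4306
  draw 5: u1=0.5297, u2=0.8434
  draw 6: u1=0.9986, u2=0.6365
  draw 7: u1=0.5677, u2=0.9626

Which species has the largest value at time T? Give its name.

t=0.000: P=2 A=9 X=2 B=5 S=4
Draw 1: a1=3.996, a2=3.015, a3=2.808, a4=1.104, a0=10.923; τ=−ln(0.5936)/10.923=0.048 → t=0.048; u2·a0=0.2707·10.923=2.957 ≤ a1=3.996 → R1 fires; P=2 A=8 X=3 B=5 S=4
Draw 2: a1=5.328, a2=2.680, a3=2.808, a4=1.104, a0=11.920; τ=−ln(0.0868)/11.920=0.205 → t=0.253; u2·a0=0.6466·11.920=7.707; a1=5.328 < 7.707 ≤ a1+a2=8.008 → R2 fires; P=2 A=9 X=3 B=5 S=4
Draw 3: a1=5.994, a2=3.015, a3=2.808, a4=1.104, a0=12.921; τ=−ln(0.3591)/12.921=0.079 → t=0.332; u2·a0=0.7329·12.921=9.470; a1+a2=9.009 < 9.470 ≤ a1+…+a3=11.817 → R3 fires; P=1 A=11 X=3 B=5 S=4
Draw 4: a1=7.326, a2=3.685, a3=1.404, a4=0.552, a0=12.967; τ=−ln(0.5779)/12.967=0.042 → t=0.374; u2·a0=0.4306·12.967=5.584 ≤ a1=7.326 → R1 fires; P=1 A=10 X=4 B=5 S=4
Draw 5: a1=8.880, a2=3.350, a3=1.404, a4=0.552, a0=14.186; τ=−ln(0.5297)/14.186=0.045 → t=0.419; u2·a0=0.8434·14.186=11.964; a1=8.880 < 11.964 ≤ a1+a2=12.230 → R2 fires; P=1 A=11 X=4 B=5 S=4
Draw 6: a1=9.768, a2=3.685, a3=1.404, a4=0.552, a0=15.409; τ=−ln(0.9986)/15.409=0.000 → t=0.419; u2·a0=0.6365·15.409=9.808; a1=9.768 < 9.808 ≤ a1+a2=13.453 → R2 fires; P=1 A=12 X=4 B=5 S=4
Draw 7: a1=10.656, a2=4.020, a3=1.404, a4=0.552, a0=16.632; τ=−ln(0.5677)/16.632=0.034 → t=0.453 > T=0.43: stop.
At T=0.43: P=1 A=12 X=4 B=5 S=4; the largest is A.

Dominant species at T: A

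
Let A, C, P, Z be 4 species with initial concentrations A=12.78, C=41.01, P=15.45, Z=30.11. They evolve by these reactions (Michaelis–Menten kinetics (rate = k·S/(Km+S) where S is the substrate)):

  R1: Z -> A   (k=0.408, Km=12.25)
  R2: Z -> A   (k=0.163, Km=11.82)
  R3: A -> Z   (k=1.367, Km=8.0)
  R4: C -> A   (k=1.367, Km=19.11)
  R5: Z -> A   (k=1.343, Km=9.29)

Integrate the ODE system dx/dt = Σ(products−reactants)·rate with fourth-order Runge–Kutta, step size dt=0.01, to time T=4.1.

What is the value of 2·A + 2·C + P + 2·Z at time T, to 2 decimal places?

Value at T = 183.25

Check how each reaction changes W = 2·A + 2·C + P + 2·Z (weight of products minus weight of reactants):
R1: Z -> A: (2·1) − (2·1) = 2 − 2 = 0
R2: Z -> A: (2·1) − (2·1) = 2 − 2 = 0
R3: A -> Z: (2·1) − (2·1) = 2 − 2 = 0
R4: C -> A: (2·1) − (2·1) = 2 − 2 = 0
R5: Z -> A: (2·1) − (2·1) = 2 − 2 = 0
Every reaction leaves W unchanged, so W is conserved and no simulation is needed: W(T) = W(0) = 2·12.78 + 2·41.01 + 15.45 + 2·30.11 = 183.25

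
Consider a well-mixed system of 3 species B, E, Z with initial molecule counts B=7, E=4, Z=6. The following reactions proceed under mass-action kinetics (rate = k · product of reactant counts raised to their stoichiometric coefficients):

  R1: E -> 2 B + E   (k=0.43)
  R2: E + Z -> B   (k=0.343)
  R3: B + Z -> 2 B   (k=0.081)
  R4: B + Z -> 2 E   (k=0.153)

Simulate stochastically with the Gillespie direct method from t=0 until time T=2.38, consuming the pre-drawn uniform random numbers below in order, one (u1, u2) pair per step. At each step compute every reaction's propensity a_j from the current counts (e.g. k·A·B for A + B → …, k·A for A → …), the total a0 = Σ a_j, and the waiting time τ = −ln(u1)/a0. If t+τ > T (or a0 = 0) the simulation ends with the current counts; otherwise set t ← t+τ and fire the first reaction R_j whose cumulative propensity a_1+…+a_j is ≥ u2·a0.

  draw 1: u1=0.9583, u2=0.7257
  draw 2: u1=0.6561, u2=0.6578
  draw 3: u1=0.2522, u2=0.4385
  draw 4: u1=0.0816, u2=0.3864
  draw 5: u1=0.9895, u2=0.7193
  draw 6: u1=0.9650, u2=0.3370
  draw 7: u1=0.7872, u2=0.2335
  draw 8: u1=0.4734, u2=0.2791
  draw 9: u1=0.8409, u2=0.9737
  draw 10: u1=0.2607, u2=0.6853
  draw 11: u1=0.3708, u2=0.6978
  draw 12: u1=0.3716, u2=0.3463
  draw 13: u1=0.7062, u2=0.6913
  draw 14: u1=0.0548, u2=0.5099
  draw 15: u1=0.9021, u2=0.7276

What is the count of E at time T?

t=0.000: B=7 E=4 Z=6
Draw 1: a1=1.720, a2=8.232, a3=3.402, a4=6.426, a0=19.780; τ=−ln(0.9583)/19.780=0.002 → t=0.002; u2·a0=0.7257·19.780=14.354; a1+…+a3=13.354 < 14.354 ≤ a1+…+a4=19.780 → R4 fires; B=6 E=6 Z=5
Draw 2: a1=2.580, a2=10.290, a3=2.430, a4=4.590, a0=19.890; τ=−ln(0.6561)/19.890=0.021 → t=0.023; u2·a0=0.6578·19.890=13.084; a1+a2=12.870 < 13.084 ≤ a1+…+a3=15.300 → R3 fires; B=7 E=6 Z=4
Draw 3: a1=2.580, a2=8.232, a3=2.268, a4=4.284, a0=17.364; τ=−ln(0.2522)/17.364=0.079 → t=0.103; u2·a0=0.4385·17.364=7.614; a1=2.580 < 7.614 ≤ a1+a2=10.812 → R2 fires; B=8 E=5 Z=3
Draw 4: a1=2.150, a2=5.145, a3=1.944, a4=3.672, a0=12.911; τ=−ln(0.0816)/12.911=0.194 → t=0.297; u2·a0=0.3864·12.911=4.989; a1=2.150 < 4.989 ≤ a1+a2=7.295 → R2 fires; B=9 E=4 Z=2
Draw 5: a1=1.720, a2=2.744, a3=1.458, a4=2.754, a0=8.676; τ=−ln(0.9895)/8.676=0.001 → t=0.298; u2·a0=0.7193·8.676=6.241; a1+…+a3=5.922 < 6.241 ≤ a1+…+a4=8.676 → R4 fires; B=8 E=6 Z=1
Draw 6: a1=2.580, a2=2.058, a3=0.648, a4=1.224, a0=6.510; τ=−ln(0.9650)/6.510=0.005 → t=0.303; u2·a0=0.3370·6.510=2.194 ≤ a1=2.580 → R1 fires; B=10 E=6 Z=1
Draw 7: a1=2.580, a2=2.058, a3=0.810, a4=1.530, a0=6.978; τ=−ln(0.7872)/6.978=0.034 → t=0.338; u2·a0=0.2335·6.978=1.629 ≤ a1=2.580 → R1 fires; B=12 E=6 Z=1
Draw 8: a1=2.580, a2=2.058, a3=0.972, a4=1.836, a0=7.446; τ=−ln(0.4734)/7.446=0.100 → t=0.438; u2·a0=0.2791·7.446=2.078 ≤ a1=2.580 → R1 fires; B=14 E=6 Z=1
Draw 9: a1=2.580, a2=2.058, a3=1.134, a4=2.142, a0=7.914; τ=−ln(0.8409)/7.914=0.022 → t=0.460; u2·a0=0.9737·7.914=7.706; a1+…+a3=5.772 < 7.706 ≤ a1+…+a4=7.914 → R4 fires; B=13 E=8 Z=0
Draw 10: a1=3.440, a2=0.000, a3=0.000, a4=0.000, a0=3.440; τ=−ln(0.2607)/3.440=0.391 → t=0.851; u2·a0=0.6853·3.440=2.357 ≤ a1=3.440 → R1 fires; B=15 E=8 Z=0
Draw 11: a1=3.440, a2=0.000, a3=0.000, a4=0.000, a0=3.440; τ=−ln(0.3708)/3.440=0.288 → t=1.139; u2·a0=0.6978·3.440=2.400 ≤ a1=3.440 → R1 fires; B=17 E=8 Z=0
Draw 12: a1=3.440, a2=0.000, a3=0.000, a4=0.000, a0=3.440; τ=−ln(0.3716)/3.440=0.288 → t=1.427; u2·a0=0.3463·3.440=1.191 ≤ a1=3.440 → R1 fires; B=19 E=8 Z=0
Draw 13: a1=3.440, a2=0.000, a3=0.000, a4=0.000, a0=3.440; τ=−ln(0.7062)/3.440=0.101 → t=1.528; u2·a0=0.6913·3.440=2.378 ≤ a1=3.440 → R1 fires; B=21 E=8 Z=0
Draw 14: a1=3.440, a2=0.000, a3=0.000, a4=0.000, a0=3.440; τ=−ln(0.0548)/3.440=0.844 → t=2.372; u2·a0=0.5099·3.440=1.754 ≤ a1=3.440 → R1 fires; B=23 E=8 Z=0
Draw 15: a1=3.440, a2=0.000, a3=0.000, a4=0.000, a0=3.440; τ=−ln(0.9021)/3.440=0.030 → t=2.402 > T=2.38: stop.
Read off E at T=2.38: 8

E at T = 8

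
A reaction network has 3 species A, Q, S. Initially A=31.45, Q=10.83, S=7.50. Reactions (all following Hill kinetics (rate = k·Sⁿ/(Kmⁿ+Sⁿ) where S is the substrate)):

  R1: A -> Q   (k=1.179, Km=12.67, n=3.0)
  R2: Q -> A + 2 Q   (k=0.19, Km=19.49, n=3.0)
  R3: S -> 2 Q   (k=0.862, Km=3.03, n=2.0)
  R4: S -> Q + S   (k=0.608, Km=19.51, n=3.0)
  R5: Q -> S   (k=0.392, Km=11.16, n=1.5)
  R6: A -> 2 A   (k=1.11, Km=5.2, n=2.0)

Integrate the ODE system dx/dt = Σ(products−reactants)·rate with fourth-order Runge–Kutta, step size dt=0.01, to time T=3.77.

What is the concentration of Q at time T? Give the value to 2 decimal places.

Q at T = 19.77

RK4 with dt=0.01: 377 steps to T=3.77. Trajectory (selected grid times):
t=0.00: A=31.45 Q=10.83 S=7.50
t=0.42: A=31.45 Q=11.86 S=7.27
t=0.84: A=31.46 Q=12.88 S=7.05
t=1.26: A=31.47 Q=13.89 S=6.84
t=1.68: A=31.48 Q=14.89 S=6.64
t=2.09: A=31.49 Q=15.86 S=6.45
t=2.51: A=31.51 Q=16.85 S=6.26
t=2.93: A=31.53 Q=17.83 S=6.08
t=3.35: A=31.56 Q=18.80 S=5.90
t=3.77: A=31.59 Q=19.77 S=5.73
Read off Q at T=3.77: 19.77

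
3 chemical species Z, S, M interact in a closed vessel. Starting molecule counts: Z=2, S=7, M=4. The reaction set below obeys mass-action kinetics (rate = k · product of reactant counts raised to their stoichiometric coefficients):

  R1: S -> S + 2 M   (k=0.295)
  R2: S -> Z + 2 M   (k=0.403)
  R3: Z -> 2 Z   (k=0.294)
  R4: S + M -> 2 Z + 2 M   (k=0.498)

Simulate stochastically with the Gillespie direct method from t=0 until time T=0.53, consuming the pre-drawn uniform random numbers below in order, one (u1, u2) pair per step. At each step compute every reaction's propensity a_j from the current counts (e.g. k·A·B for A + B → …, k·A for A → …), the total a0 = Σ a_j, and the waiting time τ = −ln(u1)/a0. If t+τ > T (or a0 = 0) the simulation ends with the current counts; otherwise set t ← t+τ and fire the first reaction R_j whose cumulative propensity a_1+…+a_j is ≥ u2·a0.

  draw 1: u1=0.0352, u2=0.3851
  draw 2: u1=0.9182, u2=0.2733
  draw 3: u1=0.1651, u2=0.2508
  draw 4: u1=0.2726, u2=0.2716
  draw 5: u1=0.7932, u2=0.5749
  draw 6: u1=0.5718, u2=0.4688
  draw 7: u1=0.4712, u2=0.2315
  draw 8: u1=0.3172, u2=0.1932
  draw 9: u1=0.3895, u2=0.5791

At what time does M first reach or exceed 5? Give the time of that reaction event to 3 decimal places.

Threshold first reached at t = 0.172

t=0.000: Z=2 S=7 M=4
Draw 1: a1=2.065, a2=2.821, a3=0.588, a4=13.944, a0=19.418; τ=−ln(0.0352)/19.418=0.172 → t=0.172; u2·a0=0.3851·19.418=7.478; a1+…+a3=5.474 < 7.478 ≤ a1+…+a4=19.418 → R4 fires; Z=4 S=6 M=5
Draw 2: a1=1.770, a2=2.418, a3=1.176, a4=14.940, a0=20.304; τ=−ln(0.9182)/20.304=0.004 → t=0.177; u2·a0=0.2733·20.304=5.549; a1+…+a3=5.364 < 5.549 ≤ a1+…+a4=20.304 → R4 fires; Z=6 S=5 M=6
Draw 3: a1=1.475, a2=2.015, a3=1.764, a4=14.940, a0=20.194; τ=−ln(0.1651)/20.194=0.089 → t=0.266; u2·a0=0.2508·20.194=5.065; a1+a2=3.490 < 5.065 ≤ a1+…+a3=5.254 → R3 fires; Z=7 S=5 M=6
Draw 4: a1=1.475, a2=2.015, a3=2.058, a4=14.940, a0=20.488; τ=−ln(0.2726)/20.488=0.063 → t=0.329; u2·a0=0.2716·20.488=5.565; a1+…+a3=5.548 < 5.565 ≤ a1+…+a4=20.488 → R4 fires; Z=9 S=4 M=7
Draw 5: a1=1.180, a2=1.612, a3=2.646, a4=13.944, a0=19.382; τ=−ln(0.7932)/19.382=0.012 → t=0.341; u2·a0=0.5749·19.382=11.143; a1+…+a3=5.438 < 11.143 ≤ a1+…+a4=19.382 → R4 fires; Z=11 S=3 M=8
Draw 6: a1=0.885, a2=1.209, a3=3.234, a4=11.952, a0=17.280; τ=−ln(0.5718)/17.280=0.032 → t=0.373; u2·a0=0.4688·17.280=8.101; a1+…+a3=5.328 < 8.101 ≤ a1+…+a4=17.280 → R4 fires; Z=13 S=2 M=9
Draw 7: a1=0.590, a2=0.806, a3=3.822, a4=8.964, a0=14.182; τ=−ln(0.4712)/14.182=0.053 → t=0.427; u2·a0=0.2315·14.182=3.283; a1+a2=1.396 < 3.283 ≤ a1+…+a3=5.218 → R3 fires; Z=14 S=2 M=9
Draw 8: a1=0.590, a2=0.806, a3=4.116, a4=8.964, a0=14.476; τ=−ln(0.3172)/14.476=0.079 → t=0.506; u2·a0=0.1932·14.476=2.797; a1+a2=1.396 < 2.797 ≤ a1+…+a3=5.512 → R3 fires; Z=15 S=2 M=9
Draw 9: a1=0.590, a2=0.806, a3=4.410, a4=8.964, a0=14.770; τ=−ln(0.3895)/14.770=0.064 → t=0.570 > T=0.53: stop.
M first becomes ≥ 5 when it reaches 5 at the event at t=0.172.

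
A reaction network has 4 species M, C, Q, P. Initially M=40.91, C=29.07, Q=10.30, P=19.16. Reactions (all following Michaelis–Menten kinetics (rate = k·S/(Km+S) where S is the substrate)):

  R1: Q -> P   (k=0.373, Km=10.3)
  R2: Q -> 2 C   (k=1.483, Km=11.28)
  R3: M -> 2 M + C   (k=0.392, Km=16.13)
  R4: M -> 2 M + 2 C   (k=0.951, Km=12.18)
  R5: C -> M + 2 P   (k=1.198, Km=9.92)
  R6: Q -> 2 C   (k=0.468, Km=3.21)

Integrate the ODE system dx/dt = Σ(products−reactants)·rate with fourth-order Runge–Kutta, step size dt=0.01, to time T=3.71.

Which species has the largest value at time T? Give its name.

Dominant species at T: M

RK4 with dt=0.01: 371 steps to T=3.71. Trajectory (selected grid times):
t=0.00: M=40.91 C=29.07 Q=10.30 P=19.16
t=0.41: M=41.69 C=30.28 Q=9.79 P=19.97
t=0.82: M=42.49 C=31.48 Q=9.30 P=20.79
t=1.24: M=43.30 C=32.68 Q=8.80 P=21.63
t=1.65: M=44.10 C=33.83 Q=8.33 P=22.46
t=2.06: M=44.91 C=34.96 Q=7.87 P=23.29
t=2.47: M=45.72 C=36.07 Q=7.43 P=24.12
t=2.89: M=46.55 C=37.19 Q=6.98 P=24.98
t=3.30: M=47.37 C=38.26 Q=6.56 P=25.81
t=3.71: M=48.19 C=39.30 Q=6.16 P=26.66
At T=3.71: M=48.19 C=39.30 Q=6.16 P=26.66; the largest is M.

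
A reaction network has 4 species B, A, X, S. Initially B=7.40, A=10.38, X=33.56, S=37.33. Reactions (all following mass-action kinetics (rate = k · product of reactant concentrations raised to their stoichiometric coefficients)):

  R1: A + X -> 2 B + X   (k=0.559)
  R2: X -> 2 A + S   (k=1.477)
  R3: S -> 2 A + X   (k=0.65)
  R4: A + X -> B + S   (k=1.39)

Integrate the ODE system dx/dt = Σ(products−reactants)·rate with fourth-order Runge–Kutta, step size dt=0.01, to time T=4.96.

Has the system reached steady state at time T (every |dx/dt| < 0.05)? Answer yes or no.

Steady state at T: no

RK4 with dt=0.01: 496 steps to T=4.96. Trajectory (selected grid times):
t=0.00: B=7.40 A=10.38 X=33.56 S=37.33
t=0.55: B=84.40 A=11.44 X=3.09 S=67.80
t=1.10: B=129.88 A=28.41 X=1.14 S=69.75
t=1.65: B=174.48 A=45.25 X=0.72 S=70.17
t=2.20: B=219.26 A=61.69 X=0.53 S=70.36
t=2.76: B=265.01 A=78.18 X=0.42 S=70.47
t=3.31: B=310.06 A=94.20 X=0.35 S=70.54
t=3.86: B=355.20 A=110.10 X=0.30 S=70.59
t=4.41: B=400.41 A=125.91 X=0.26 S=70.63
t=4.96: B=445.67 A=141.65 X=0.23 S=70.66
Rates at T: R1=18.3513, R2=0.3423, R3=45.9279, R4=45.6319
dx/dt at T (Σ net stoichiometry × rate): B=+82.3344, A=+28.5572, X=-0.0464, S=+0.0464
Largest |dx/dt| is |+82.3344| (B) ≥ 0.05 → not steady.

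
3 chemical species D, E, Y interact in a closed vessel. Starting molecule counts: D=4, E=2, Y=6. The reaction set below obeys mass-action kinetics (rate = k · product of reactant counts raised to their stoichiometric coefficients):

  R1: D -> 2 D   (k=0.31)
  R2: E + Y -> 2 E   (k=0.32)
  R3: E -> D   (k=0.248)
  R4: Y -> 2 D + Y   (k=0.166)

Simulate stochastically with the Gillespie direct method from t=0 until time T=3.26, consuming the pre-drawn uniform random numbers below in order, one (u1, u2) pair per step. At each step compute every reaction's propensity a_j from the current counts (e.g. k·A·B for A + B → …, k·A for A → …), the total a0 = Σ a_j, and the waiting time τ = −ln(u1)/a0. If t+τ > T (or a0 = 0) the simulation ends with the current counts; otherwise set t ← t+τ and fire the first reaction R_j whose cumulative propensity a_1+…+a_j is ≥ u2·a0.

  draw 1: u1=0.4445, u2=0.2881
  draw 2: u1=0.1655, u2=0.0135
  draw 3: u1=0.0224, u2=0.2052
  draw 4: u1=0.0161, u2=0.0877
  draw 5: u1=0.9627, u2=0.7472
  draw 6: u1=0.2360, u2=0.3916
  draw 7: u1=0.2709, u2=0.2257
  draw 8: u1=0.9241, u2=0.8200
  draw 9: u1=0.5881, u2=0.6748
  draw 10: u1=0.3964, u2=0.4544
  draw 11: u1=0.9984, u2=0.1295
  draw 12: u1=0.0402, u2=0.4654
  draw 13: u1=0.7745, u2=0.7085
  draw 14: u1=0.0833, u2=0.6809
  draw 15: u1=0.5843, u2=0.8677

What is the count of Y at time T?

t=0.000: D=4 E=2 Y=6
Draw 1: a1=1.240, a2=3.840, a3=0.496, a4=0.996, a0=6.572; τ=−ln(0.4445)/6.572=0.123 → t=0.123; u2·a0=0.2881·6.572=1.893; a1=1.240 < 1.893 ≤ a1+a2=5.080 → R2 fires; D=4 E=3 Y=5
Draw 2: a1=1.240, a2=4.800, a3=0.744, a4=0.830, a0=7.614; τ=−ln(0.1655)/7.614=0.236 → t=0.360; u2·a0=0.0135·7.614=0.103 ≤ a1=1.240 → R1 fires; D=5 E=3 Y=5
Draw 3: a1=1.550, a2=4.800, a3=0.744, a4=0.830, a0=7.924; τ=−ln(0.0224)/7.924=0.479 → t=0.839; u2·a0=0.2052·7.924=1.626; a1=1.550 < 1.626 ≤ a1+a2=6.350 → R2 fires; D=5 E=4 Y=4
Draw 4: a1=1.550, a2=5.120, a3=0.992, a4=0.664, a0=8.326; τ=−ln(0.0161)/8.326=0.496 → t=1.335; u2·a0=0.0877·8.326=0.730 ≤ a1=1.550 → R1 fires; D=6 E=4 Y=4
Draw 5: a1=1.860, a2=5.120, a3=0.992, a4=0.664, a0=8.636; τ=−ln(0.9627)/8.636=0.004 → t=1.339; u2·a0=0.7472·8.636=6.453; a1=1.860 < 6.453 ≤ a1+a2=6.980 → R2 fires; D=6 E=5 Y=3
Draw 6: a1=1.860, a2=4.800, a3=1.240, a4=0.498, a0=8.398; τ=−ln(0.2360)/8.398=0.172 → t=1.511; u2·a0=0.3916·8.398=3.289; a1=1.860 < 3.289 ≤ a1+a2=6.660 → R2 fires; D=6 E=6 Y=2
Draw 7: a1=1.860, a2=3.840, a3=1.488, a4=0.332, a0=7.520; τ=−ln(0.2709)/7.520=0.174 → t=1.685; u2·a0=0.2257·7.520=1.697 ≤ a1=1.860 → R1 fires; D=7 E=6 Y=2
Draw 8: a1=2.170, a2=3.840, a3=1.488, a4=0.332, a0=7.830; τ=−ln(0.9241)/7.830=0.010 → t=1.695; u2·a0=0.8200·7.830=6.421; a1+a2=6.010 < 6.421 ≤ a1+…+a3=7.498 → R3 fires; D=8 E=5 Y=2
Draw 9: a1=2.480, a2=3.200, a3=1.240, a4=0.332, a0=7.252; τ=−ln(0.5881)/7.252=0.073 → t=1.768; u2·a0=0.6748·7.252=4.894; a1=2.480 < 4.894 ≤ a1+a2=5.680 → R2 fires; D=8 E=6 Y=1
Draw 10: a1=2.480, a2=1.920, a3=1.488, a4=0.166, a0=6.054; τ=−ln(0.3964)/6.054=0.153 → t=1.921; u2·a0=0.4544·6.054=2.751; a1=2.480 < 2.751 ≤ a1+a2=4.400 → R2 fires; D=8 E=7 Y=0
Draw 11: a1=2.480, a2=0.000, a3=1.736, a4=0.000, a0=4.216; τ=−ln(0.9984)/4.216=0.000 → t=1.921; u2·a0=0.1295·4.216=0.546 ≤ a1=2.480 → R1 fires; D=9 E=7 Y=0
Draw 12: a1=2.790, a2=0.000, a3=1.736, a4=0.000, a0=4.526; τ=−ln(0.0402)/4.526=0.710 → t=2.632; u2·a0=0.4654·4.526=2.106 ≤ a1=2.790 → R1 fires; D=10 E=7 Y=0
Draw 13: a1=3.100, a2=0.000, a3=1.736, a4=0.000, a0=4.836; τ=−ln(0.7745)/4.836=0.053 → t=2.684; u2·a0=0.7085·4.836=3.426; a1+a2=3.100 < 3.426 ≤ a1+…+a3=4.836 → R3 fires; D=11 E=6 Y=0
Draw 14: a1=3.410, a2=0.000, a3=1.488, a4=0.000, a0=4.898; τ=−ln(0.0833)/4.898=0.507 → t=3.192; u2·a0=0.6809·4.898=3.335 ≤ a1=3.410 → R1 fires; D=12 E=6 Y=0
Draw 15: a1=3.720, a2=0.000, a3=1.488, a4=0.000, a0=5.208; τ=−ln(0.5843)/5.208=0.103 → t=3.295 > T=3.26: stop.
Read off Y at T=3.26: 0

Y at T = 0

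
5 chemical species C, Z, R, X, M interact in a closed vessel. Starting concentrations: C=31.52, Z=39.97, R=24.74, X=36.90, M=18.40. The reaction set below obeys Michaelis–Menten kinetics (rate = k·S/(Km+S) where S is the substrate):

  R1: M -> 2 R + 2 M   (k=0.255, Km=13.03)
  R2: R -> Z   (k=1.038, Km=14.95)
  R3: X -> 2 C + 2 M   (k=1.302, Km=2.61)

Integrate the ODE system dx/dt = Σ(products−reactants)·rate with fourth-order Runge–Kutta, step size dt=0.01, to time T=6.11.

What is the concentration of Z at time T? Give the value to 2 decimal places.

Z at T = 43.86

RK4 with dt=0.01: 611 steps to T=6.11. Trajectory (selected grid times):
t=0.00: C=31.52 Z=39.97 R=24.74 X=36.90 M=18.40
t=0.68: C=33.17 Z=40.41 R=24.51 X=36.07 M=20.16
t=1.36: C=34.82 Z=40.85 R=24.28 X=35.25 M=21.91
t=2.04: C=36.47 Z=41.28 R=24.07 X=34.43 M=23.67
t=2.72: C=38.11 Z=41.72 R=23.86 X=33.60 M=25.43
t=3.39: C=39.73 Z=42.14 R=23.66 X=32.79 M=27.16
t=4.07: C=41.37 Z=42.58 R=23.47 X=31.97 M=28.92
t=4.75: C=43.01 Z=43.01 R=23.28 X=31.16 M=30.67
t=5.43: C=44.64 Z=43.44 R=23.09 X=30.34 M=32.43
t=6.11: C=46.27 Z=43.86 R=22.92 X=29.53 M=34.18
Read off Z at T=6.11: 43.86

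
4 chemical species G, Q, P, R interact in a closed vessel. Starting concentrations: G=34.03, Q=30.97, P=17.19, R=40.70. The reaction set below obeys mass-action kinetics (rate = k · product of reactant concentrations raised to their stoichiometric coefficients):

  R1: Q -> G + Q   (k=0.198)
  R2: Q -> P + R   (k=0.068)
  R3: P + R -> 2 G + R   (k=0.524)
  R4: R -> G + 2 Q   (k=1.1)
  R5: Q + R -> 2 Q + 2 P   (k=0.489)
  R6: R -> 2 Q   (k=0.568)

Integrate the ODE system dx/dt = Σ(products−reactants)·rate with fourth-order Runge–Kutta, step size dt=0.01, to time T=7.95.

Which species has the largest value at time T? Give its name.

Dominant species at T: G

RK4 with dt=0.01: 795 steps to T=7.95. Trajectory (selected grid times):
t=0.00: G=34.03 Q=30.97 P=17.19 R=40.70
t=0.88: G=117.91 Q=74.33 P=71.01 R=0.13
t=1.77: G=140.50 Q=74.53 P=79.46 R=0.13
t=2.65: G=163.86 Q=74.72 P=87.35 R=0.13
t=3.53: G=188.20 Q=74.92 P=94.81 R=0.13
t=4.42: G=213.76 Q=75.12 P=101.93 R=0.13
t=5.30: G=239.91 Q=75.31 P=108.58 R=0.13
t=6.18: G=266.89 Q=75.51 P=114.87 R=0.13
t=7.07: G=294.98 Q=75.70 P=120.89 R=0.13
t=7.95: G=323.50 Q=75.90 P=126.51 R=0.13
At T=7.95: G=323.50 Q=75.90 P=126.51 R=0.13; the largest is G.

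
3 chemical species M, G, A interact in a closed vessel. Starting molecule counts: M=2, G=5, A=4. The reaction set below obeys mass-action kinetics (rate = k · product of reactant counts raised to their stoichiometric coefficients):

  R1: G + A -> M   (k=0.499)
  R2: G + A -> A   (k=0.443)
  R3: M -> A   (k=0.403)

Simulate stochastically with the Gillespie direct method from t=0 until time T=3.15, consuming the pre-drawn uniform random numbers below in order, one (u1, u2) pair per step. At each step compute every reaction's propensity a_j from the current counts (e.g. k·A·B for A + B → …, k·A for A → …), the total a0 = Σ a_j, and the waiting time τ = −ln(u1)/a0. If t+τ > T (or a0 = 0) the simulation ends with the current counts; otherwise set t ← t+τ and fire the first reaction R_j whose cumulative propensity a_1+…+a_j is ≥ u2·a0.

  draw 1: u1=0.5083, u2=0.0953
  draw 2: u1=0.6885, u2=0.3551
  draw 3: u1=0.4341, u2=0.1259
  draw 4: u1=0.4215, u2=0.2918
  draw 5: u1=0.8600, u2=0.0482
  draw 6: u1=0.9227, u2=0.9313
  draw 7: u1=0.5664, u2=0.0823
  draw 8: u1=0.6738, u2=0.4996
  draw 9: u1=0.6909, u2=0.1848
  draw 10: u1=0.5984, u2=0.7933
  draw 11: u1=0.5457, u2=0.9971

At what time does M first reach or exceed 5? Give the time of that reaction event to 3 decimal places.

Threshold first reached at t = 0.179

t=0.000: M=2 G=5 A=4
Draw 1: a1=9.980, a2=8.860, a3=0.806, a0=19.646; τ=−ln(0.5083)/19.646=0.034 → t=0.034; u2·a0=0.0953·19.646=1.872 ≤ a1=9.980 → R1 fires; M=3 G=4 A=3
Draw 2: a1=5.988, a2=5.316, a3=1.209, a0=12.513; τ=−ln(0.6885)/12.513=0.030 → t=0.064; u2·a0=0.3551·12.513=4.443 ≤ a1=5.988 → R1 fires; M=4 G=3 A=2
Draw 3: a1=2.994, a2=2.658, a3=1.612, a0=7.264; τ=−ln(0.4341)/7.264=0.115 → t=0.179; u2·a0=0.1259·7.264=0.915 ≤ a1=2.994 → R1 fires; M=5 G=2 A=1
Draw 4: a1=0.998, a2=0.886, a3=2.015, a0=3.899; τ=−ln(0.4215)/3.899=0.222 → t=0.401; u2·a0=0.2918·3.899=1.138; a1=0.998 < 1.138 ≤ a1+a2=1.884 → R2 fires; M=5 G=1 A=1
Draw 5: a1=0.499, a2=0.443, a3=2.015, a0=2.957; τ=−ln(0.8600)/2.957=0.051 → t=0.452; u2·a0=0.0482·2.957=0.143 ≤ a1=0.499 → R1 fires; M=6 G=0 A=0
Draw 6: a1=0.000, a2=0.000, a3=2.418, a0=2.418; τ=−ln(0.9227)/2.418=0.033 → t=0.485; u2·a0=0.9313·2.418=2.252; a1+a2=0.000 < 2.252 ≤ a1+…+a3=2.418 → R3 fires; M=5 G=0 A=1
Draw 7: a1=0.000, a2=0.000, a3=2.015, a0=2.015; τ=−ln(0.5664)/2.015=0.282 → t=0.767; u2·a0=0.0823·2.015=0.166; a1+a2=0.000 < 0.166 ≤ a1+…+a3=2.015 → R3 fires; M=4 G=0 A=2
Draw 8: a1=0.000, a2=0.000, a3=1.612, a0=1.612; τ=−ln(0.6738)/1.612=0.245 → t=1.012; u2·a0=0.4996·1.612=0.805; a1+a2=0.000 < 0.805 ≤ a1+…+a3=1.612 → R3 fires; M=3 G=0 A=3
Draw 9: a1=0.000, a2=0.000, a3=1.209, a0=1.209; τ=−ln(0.6909)/1.209=0.306 → t=1.318; u2·a0=0.1848·1.209=0.223; a1+a2=0.000 < 0.223 ≤ a1+…+a3=1.209 → R3 fires; M=2 G=0 A=4
Draw 10: a1=0.000, a2=0.000, a3=0.806, a0=0.806; τ=−ln(0.5984)/0.806=0.637 → t=1.955; u2·a0=0.7933·0.806=0.639; a1+a2=0.000 < 0.639 ≤ a1+…+a3=0.806 → R3 fires; M=1 G=0 A=5
Draw 11: a1=0.000, a2=0.000, a3=0.403, a0=0.403; τ=−ln(0.5457)/0.403=1.503 → t=3.458 > T=3.15: stop.
M first becomes ≥ 5 when it reaches 5 at the event at t=0.179.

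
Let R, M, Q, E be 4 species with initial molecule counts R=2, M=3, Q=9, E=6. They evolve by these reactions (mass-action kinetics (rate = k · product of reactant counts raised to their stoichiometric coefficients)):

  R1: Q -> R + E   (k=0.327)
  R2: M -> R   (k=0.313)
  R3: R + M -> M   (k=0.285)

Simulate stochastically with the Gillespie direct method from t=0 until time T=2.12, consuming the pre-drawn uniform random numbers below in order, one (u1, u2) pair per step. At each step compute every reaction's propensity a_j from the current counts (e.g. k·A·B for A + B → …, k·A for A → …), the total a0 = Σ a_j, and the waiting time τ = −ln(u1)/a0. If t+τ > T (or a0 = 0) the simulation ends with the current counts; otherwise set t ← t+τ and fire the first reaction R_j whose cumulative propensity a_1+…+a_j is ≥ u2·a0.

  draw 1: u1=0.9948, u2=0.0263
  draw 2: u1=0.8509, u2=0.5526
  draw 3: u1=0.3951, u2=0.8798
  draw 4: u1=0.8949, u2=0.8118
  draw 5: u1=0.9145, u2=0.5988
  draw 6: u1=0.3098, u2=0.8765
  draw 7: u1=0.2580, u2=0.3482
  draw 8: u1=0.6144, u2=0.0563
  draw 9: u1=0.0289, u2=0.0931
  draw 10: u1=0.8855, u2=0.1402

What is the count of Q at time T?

Q at T = 5

t=0.000: R=2 M=3 Q=9 E=6
Draw 1: a1=2.943, a2=0.939, a3=1.710, a0=5.592; τ=−ln(0.9948)/5.592=0.001 → t=0.001; u2·a0=0.0263·5.592=0.147 ≤ a1=2.943 → R1 fires; R=3 M=3 Q=8 E=7
Draw 2: a1=2.616, a2=0.939, a3=2.565, a0=6.120; τ=−ln(0.8509)/6.120=0.026 → t=0.027; u2·a0=0.5526·6.120=3.382; a1=2.616 < 3.382 ≤ a1+a2=3.555 → R2 fires; R=4 M=2 Q=8 E=7
Draw 3: a1=2.616, a2=0.626, a3=2.280, a0=5.522; τ=−ln(0.3951)/5.522=0.168 → t=0.195; u2·a0=0.8798·5.522=4.858; a1+a2=3.242 < 4.858 ≤ a1+…+a3=5.522 → R3 fires; R=3 M=2 Q=8 E=7
Draw 4: a1=2.616, a2=0.626, a3=1.710, a0=4.952; τ=−ln(0.8949)/4.952=0.022 → t=0.218; u2·a0=0.8118·4.952=4.020; a1+a2=3.242 < 4.020 ≤ a1+…+a3=4.952 → R3 fires; R=2 M=2 Q=8 E=7
Draw 5: a1=2.616, a2=0.626, a3=1.140, a0=4.382; τ=−ln(0.9145)/4.382=0.020 → t=0.238; u2·a0=0.5988·4.382=2.624; a1=2.616 < 2.624 ≤ a1+a2=3.242 → R2 fires; R=3 M=1 Q=8 E=7
Draw 6: a1=2.616, a2=0.313, a3=0.855, a0=3.784; τ=−ln(0.3098)/3.784=0.310 → t=0.548; u2·a0=0.8765·3.784=3.317; a1+a2=2.929 < 3.317 ≤ a1+…+a3=3.784 → R3 fires; R=2 M=1 Q=8 E=7
Draw 7: a1=2.616, a2=0.313, a3=0.570, a0=3.499; τ=−ln(0.2580)/3.499=0.387 → t=0.935; u2·a0=0.3482·3.499=1.218 ≤ a1=2.616 → R1 fires; R=3 M=1 Q=7 E=8
Draw 8: a1=2.289, a2=0.313, a3=0.855, a0=3.457; τ=−ln(0.6144)/3.457=0.141 → t=1.076; u2·a0=0.0563·3.457=0.195 ≤ a1=2.289 → R1 fires; R=4 M=1 Q=6 E=9
Draw 9: a1=1.962, a2=0.313, a3=1.140, a0=3.415; τ=−ln(0.0289)/3.415=1.038 → t=2.114; u2·a0=0.0931·3.415=0.318 ≤ a1=1.962 → R1 fires; R=5 M=1 Q=5 E=10
Draw 10: a1=1.635, a2=0.313, a3=1.425, a0=3.373; τ=−ln(0.8855)/3.373=0.036 → t=2.150 > T=2.12: stop.
Read off Q at T=2.12: 5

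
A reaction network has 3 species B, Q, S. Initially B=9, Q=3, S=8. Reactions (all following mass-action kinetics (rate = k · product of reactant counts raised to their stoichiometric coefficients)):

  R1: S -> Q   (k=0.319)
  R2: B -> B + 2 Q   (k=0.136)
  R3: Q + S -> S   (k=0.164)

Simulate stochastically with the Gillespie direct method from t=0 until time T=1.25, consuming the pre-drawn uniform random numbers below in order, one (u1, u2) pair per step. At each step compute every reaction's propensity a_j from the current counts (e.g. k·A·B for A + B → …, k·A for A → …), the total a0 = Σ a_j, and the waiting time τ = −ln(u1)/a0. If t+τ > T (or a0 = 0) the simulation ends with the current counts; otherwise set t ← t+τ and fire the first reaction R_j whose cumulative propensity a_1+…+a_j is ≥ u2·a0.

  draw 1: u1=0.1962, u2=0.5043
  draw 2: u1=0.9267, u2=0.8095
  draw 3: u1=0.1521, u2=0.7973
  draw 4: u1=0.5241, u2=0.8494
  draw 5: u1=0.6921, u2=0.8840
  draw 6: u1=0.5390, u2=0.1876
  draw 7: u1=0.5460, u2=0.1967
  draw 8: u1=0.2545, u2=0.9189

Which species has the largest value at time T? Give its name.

Dominant species at T: B

t=0.000: B=9 Q=3 S=8
Draw 1: a1=2.552, a2=1.224, a3=3.936, a0=7.712; τ=−ln(0.1962)/7.712=0.211 → t=0.211; u2·a0=0.5043·7.712=3.889; a1+a2=3.776 < 3.889 ≤ a1+…+a3=7.712 → R3 fires; B=9 Q=2 S=8
Draw 2: a1=2.552, a2=1.224, a3=2.624, a0=6.400; τ=−ln(0.9267)/6.400=0.012 → t=0.223; u2·a0=0.8095·6.400=5.181; a1+a2=3.776 < 5.181 ≤ a1+…+a3=6.400 → R3 fires; B=9 Q=1 S=8
Draw 3: a1=2.552, a2=1.224, a3=1.312, a0=5.088; τ=−ln(0.1521)/5.088=0.370 → t=0.593; u2·a0=0.7973·5.088=4.057; a1+a2=3.776 < 4.057 ≤ a1+…+a3=5.088 → R3 fires; B=9 Q=0 S=8
Draw 4: a1=2.552, a2=1.224, a3=0.000, a0=3.776; τ=−ln(0.5241)/3.776=0.171 → t=0.764; u2·a0=0.8494·3.776=3.207; a1=2.552 < 3.207 ≤ a1+a2=3.776 → R2 fires; B=9 Q=2 S=8
Draw 5: a1=2.552, a2=1.224, a3=2.624, a0=6.400; τ=−ln(0.6921)/6.400=0.058 → t=0.822; u2·a0=0.8840·6.400=5.658; a1+a2=3.776 < 5.658 ≤ a1+…+a3=6.400 → R3 fires; B=9 Q=1 S=8
Draw 6: a1=2.552, a2=1.224, a3=1.312, a0=5.088; τ=−ln(0.5390)/5.088=0.121 → t=0.943; u2·a0=0.1876·5.088=0.955 ≤ a1=2.552 → R1 fires; B=9 Q=2 S=7
Draw 7: a1=2.233, a2=1.224, a3=2.296, a0=5.753; τ=−ln(0.5460)/5.753=0.105 → t=1.048; u2·a0=0.1967·5.753=1.132 ≤ a1=2.233 → R1 fires; B=9 Q=3 S=6
Draw 8: a1=1.914, a2=1.224, a3=2.952, a0=6.090; τ=−ln(0.2545)/6.090=0.225 → t=1.273 > T=1.25: stop.
At T=1.25: B=9 Q=3 S=6; the largest is B.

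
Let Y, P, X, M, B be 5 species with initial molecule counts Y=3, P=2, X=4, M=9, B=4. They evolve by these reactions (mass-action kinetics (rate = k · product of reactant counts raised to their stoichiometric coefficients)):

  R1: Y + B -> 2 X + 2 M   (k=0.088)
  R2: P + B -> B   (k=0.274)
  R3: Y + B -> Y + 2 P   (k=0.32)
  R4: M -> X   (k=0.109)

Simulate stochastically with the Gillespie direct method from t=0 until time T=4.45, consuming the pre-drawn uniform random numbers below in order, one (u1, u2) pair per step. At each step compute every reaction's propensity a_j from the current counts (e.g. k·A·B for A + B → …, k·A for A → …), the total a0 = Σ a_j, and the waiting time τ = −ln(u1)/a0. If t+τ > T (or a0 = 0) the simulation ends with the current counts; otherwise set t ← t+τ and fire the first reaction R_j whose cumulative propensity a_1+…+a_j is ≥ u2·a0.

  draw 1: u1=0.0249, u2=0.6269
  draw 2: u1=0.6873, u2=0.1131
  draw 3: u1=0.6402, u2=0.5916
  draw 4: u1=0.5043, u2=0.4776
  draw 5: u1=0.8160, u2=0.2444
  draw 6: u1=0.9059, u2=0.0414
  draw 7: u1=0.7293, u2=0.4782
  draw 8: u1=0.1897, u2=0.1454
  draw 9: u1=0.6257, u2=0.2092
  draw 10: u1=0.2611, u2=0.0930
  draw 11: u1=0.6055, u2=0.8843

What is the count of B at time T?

t=0.000: Y=3 P=2 X=4 M=9 B=4
Draw 1: a1=1.056, a2=2.192, a3=3.840, a4=0.981, a0=8.069; τ=−ln(0.0249)/8.069=0.458 → t=0.458; u2·a0=0.6269·8.069=5.058; a1+a2=3.248 < 5.058 ≤ a1+…+a3=7.088 → R3 fires; Y=3 P=4 X=4 M=9 B=3
Draw 2: a1=0.792, a2=3.288, a3=2.880, a4=0.981, a0=7.941; τ=−ln(0.6873)/7.941=0.047 → t=0.505; u2·a0=0.1131·7.941=0.898; a1=0.792 < 0.898 ≤ a1+a2=4.080 → R2 fires; Y=3 P=3 X=4 M=9 B=3
Draw 3: a1=0.792, a2=2.466, a3=2.880, a4=0.981, a0=7.119; τ=−ln(0.6402)/7.119=0.063 → t=0.568; u2·a0=0.5916·7.119=4.212; a1+a2=3.258 < 4.212 ≤ a1+…+a3=6.138 → R3 fires; Y=3 P=5 X=4 M=9 B=2
Draw 4: a1=0.528, a2=2.740, a3=1.920, a4=0.981, a0=6.169; τ=−ln(0.5043)/6.169=0.111 → t=0.679; u2·a0=0.4776·6.169=2.946; a1=0.528 < 2.946 ≤ a1+a2=3.268 → R2 fires; Y=3 P=4 X=4 M=9 B=2
Draw 5: a1=0.528, a2=2.192, a3=1.920, a4=0.981, a0=5.621; τ=−ln(0.8160)/5.621=0.036 → t=0.715; u2·a0=0.2444·5.621=1.374; a1=0.528 < 1.374 ≤ a1+a2=2.720 → R2 fires; Y=3 P=3 X=4 M=9 B=2
Draw 6: a1=0.528, a2=1.644, a3=1.920, a4=0.981, a0=5.073; τ=−ln(0.9059)/5.073=0.019 → t=0.734; u2·a0=0.0414·5.073=0.210 ≤ a1=0.528 → R1 fires; Y=2 P=3 X=6 M=11 B=1
Draw 7: a1=0.176, a2=0.822, a3=0.640, a4=1.199, a0=2.837; τ=−ln(0.7293)/2.837=0.111 → t=0.845; u2·a0=0.4782·2.837=1.357; a1+a2=0.998 < 1.357 ≤ a1+…+a3=1.638 → R3 fires; Y=2 P=5 X=6 M=11 B=0
Draw 8: a1=0.000, a2=0.000, a3=0.000, a4=1.199, a0=1.199; τ=−ln(0.1897)/1.199=1.386 → t=2.232; u2·a0=0.1454·1.199=0.174; a1+…+a3=0.000 < 0.174 ≤ a1+…+a4=1.199 → R4 fires; Y=2 P=5 X=7 M=10 B=0
Draw 9: a1=0.000, a2=0.000, a3=0.000, a4=1.090, a0=1.090; τ=−ln(0.6257)/1.090=0.430 → t=2.662; u2·a0=0.2092·1.090=0.228; a1+…+a3=0.000 < 0.228 ≤ a1+…+a4=1.090 → R4 fires; Y=2 P=5 X=8 M=9 B=0
Draw 10: a1=0.000, a2=0.000, a3=0.000, a4=0.981, a0=0.981; τ=−ln(0.2611)/0.981=1.369 → t=4.031; u2·a0=0.0930·0.981=0.091; a1+…+a3=0.000 < 0.091 ≤ a1+…+a4=0.981 → R4 fires; Y=2 P=5 X=9 M=8 B=0
Draw 11: a1=0.000, a2=0.000, a3=0.000, a4=0.872, a0=0.872; τ=−ln(0.6055)/0.872=0.575 → t=4.606 > T=4.45: stop.
Read off B at T=4.45: 0

B at T = 0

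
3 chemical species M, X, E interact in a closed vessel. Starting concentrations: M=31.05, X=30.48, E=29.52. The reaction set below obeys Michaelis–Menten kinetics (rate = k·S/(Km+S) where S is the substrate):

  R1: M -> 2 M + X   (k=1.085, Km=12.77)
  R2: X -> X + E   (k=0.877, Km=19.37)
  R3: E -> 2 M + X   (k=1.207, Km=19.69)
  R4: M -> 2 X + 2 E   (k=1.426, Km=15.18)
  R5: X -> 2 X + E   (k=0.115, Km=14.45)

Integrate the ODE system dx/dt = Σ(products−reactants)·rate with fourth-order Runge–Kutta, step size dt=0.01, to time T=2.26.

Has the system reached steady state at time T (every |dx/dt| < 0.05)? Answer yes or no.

RK4 with dt=0.01: 226 steps to T=2.26. Trajectory (selected grid times):
t=0.00: M=31.05 X=30.48 E=29.52
t=0.25: M=31.37 X=31.35 E=29.97
t=0.50: M=31.68 X=32.23 E=30.43
t=0.75: M=32.00 X=33.11 E=30.88
t=1.00: M=32.32 X=33.99 E=31.34
t=1.26: M=32.66 X=34.92 E=31.82
t=1.51: M=32.99 X=35.81 E=32.28
t=1.76: M=33.31 X=36.70 E=32.75
t=2.01: M=33.64 X=37.60 E=33.22
t=2.26: M=33.97 X=38.50 E=33.68
Rates at T: R1=0.7886, R2=0.5834, R3=0.7617, R4=0.9856, R5=0.0836
dx/dt at T (Σ net stoichiometry × rate): M=+1.3264, X=+3.6051, E=+1.8765
Largest |dx/dt| is |+3.6051| (X) ≥ 0.05 → not steady.

Steady state at T: no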